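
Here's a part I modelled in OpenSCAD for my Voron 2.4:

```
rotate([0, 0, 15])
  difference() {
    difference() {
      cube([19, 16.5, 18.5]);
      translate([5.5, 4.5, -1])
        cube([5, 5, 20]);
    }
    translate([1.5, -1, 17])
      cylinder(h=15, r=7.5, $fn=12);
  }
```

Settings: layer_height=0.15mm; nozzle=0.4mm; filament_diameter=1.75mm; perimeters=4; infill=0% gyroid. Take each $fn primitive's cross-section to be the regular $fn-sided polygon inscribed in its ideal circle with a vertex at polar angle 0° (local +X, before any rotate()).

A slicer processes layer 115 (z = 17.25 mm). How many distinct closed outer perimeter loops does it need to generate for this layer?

At z = 17.25 mm: the cube is present — its section is the full 19×16.5 rectangle; the cube at (5.5, 4.5) is present — its section is the full 5×5 rectangle; Subtracting the remaining from the first: starting from the 19×16.5 cube, the 5×5 cube at (5.5, 4.5) lies wholly inside it (removes its full 25.00 mm² and its 20.00 mm outline becomes a hole wall) — 1 connected region with 1 hole; the r=7.5 cylinder at (1.5, -1) gives a regular 12-gon of circumradius 7.5 (constant along its height); Taking the first minus the rest: starting from that combined region, the r=7.5 cylinder at (1.5, -1) partially overlaps it — only the 43.99 mm² overlap (of its 168.75 mm²) is removed, clipping the outline — 1 connected region; (rotated 15° about Z; rotation is an isometry so areas/perimeters/island counts are preserved). The result has 1 disconnected region.

1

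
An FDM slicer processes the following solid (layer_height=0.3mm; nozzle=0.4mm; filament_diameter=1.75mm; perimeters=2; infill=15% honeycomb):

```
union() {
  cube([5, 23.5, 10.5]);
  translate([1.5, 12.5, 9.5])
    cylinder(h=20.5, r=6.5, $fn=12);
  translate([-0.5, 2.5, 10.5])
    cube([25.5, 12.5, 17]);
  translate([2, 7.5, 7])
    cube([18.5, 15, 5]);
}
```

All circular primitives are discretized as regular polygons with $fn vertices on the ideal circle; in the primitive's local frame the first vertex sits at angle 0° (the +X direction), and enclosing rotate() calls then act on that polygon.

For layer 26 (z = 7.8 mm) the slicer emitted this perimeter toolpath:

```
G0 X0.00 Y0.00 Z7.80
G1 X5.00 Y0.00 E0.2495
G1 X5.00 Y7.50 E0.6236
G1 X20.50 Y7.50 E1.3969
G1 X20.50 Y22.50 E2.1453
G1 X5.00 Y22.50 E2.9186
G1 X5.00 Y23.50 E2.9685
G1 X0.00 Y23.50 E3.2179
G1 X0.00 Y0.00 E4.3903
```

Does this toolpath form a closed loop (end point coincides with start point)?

yes

Start point (G0): (0.00, 0.00). End point (last G1): the path returns to the start — closed.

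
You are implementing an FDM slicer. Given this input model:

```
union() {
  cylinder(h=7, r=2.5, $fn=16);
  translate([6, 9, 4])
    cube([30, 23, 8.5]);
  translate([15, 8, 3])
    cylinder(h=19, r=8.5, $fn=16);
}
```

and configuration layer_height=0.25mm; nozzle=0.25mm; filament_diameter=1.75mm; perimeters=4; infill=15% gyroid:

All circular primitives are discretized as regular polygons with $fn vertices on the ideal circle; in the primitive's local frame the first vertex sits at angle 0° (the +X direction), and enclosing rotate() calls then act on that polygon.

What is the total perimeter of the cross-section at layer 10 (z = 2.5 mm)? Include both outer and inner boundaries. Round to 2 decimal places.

At z = 2.5 mm: the r=2.5 cylinder contributes a regular 16-gon of circumradius 2.5 (perimeter = 2·16·2.500·sin(180°/16) = 15.61 mm); the cube at (6, 9) does not reach this height (z outside [4, 12.5]); the cylinder at (15, 8) is not intersected at this z (z outside [3, 22]); Taking the union: only the r=2.5 cylinder is present, so the union is just that shape — boundary = 15.61 mm. Overall, the cross-section is a single solid region. Total boundary length (outer) = 15.61 mm.

15.61 mm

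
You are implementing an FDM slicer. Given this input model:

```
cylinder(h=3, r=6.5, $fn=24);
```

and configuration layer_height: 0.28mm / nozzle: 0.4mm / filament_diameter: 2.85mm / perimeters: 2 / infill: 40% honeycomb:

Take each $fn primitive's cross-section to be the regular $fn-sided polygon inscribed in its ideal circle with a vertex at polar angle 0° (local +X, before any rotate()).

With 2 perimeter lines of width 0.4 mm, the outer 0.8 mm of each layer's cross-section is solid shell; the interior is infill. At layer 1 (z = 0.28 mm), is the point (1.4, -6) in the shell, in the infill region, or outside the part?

shell

At z = 0.28 mm: the r=6.5 cylinder gives a regular 24-gon of circumradius 6.5 (constant along its height). Overall, the cross-section is a single solid region. The nearest boundary edge runs (-0.00, -6.50)→(1.68, -6.28); distance from the point to it = 0.31 mm. The point is inside the cross-section, 0.31 mm from the nearest boundary — within the 0.8 mm shell band (2 × 0.4).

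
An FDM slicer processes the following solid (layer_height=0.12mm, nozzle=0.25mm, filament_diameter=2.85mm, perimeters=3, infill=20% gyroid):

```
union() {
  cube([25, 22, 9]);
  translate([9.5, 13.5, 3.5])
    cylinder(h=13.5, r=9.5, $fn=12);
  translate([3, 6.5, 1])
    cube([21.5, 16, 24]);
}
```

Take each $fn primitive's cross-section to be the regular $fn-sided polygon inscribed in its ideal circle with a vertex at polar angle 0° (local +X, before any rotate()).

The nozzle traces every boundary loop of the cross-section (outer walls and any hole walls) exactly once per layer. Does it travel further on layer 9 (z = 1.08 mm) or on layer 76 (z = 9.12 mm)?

layer 9 (z = 1.08 mm)

Layer 9 (z = 1.08): the cube (footprint 25×22) is included at this height (perimeter 94.00 mm); the cylinder at (9.5, 13.5) is not intersected at this z (z outside [3.5, 17]); the cube at (3, 6.5) is present — its section is the full 21.5×16 rectangle (perimeter 75.00 mm); Combining (union): the regions partially overlap (shared area 333.25 mm²), so the edge portions inside another operand are dropped and the merged outline is re-measured after clipping — boundary = 95.00 mm. So its perimeter = 95.00 mm. Layer 76 (z = 9.12): the cube does not reach this height (z outside [0, 9]); the r=9.5 cylinder at (9.5, 13.5) gives a regular 12-gon of circumradius 9.5 (constant along its height) (perimeter = 2·12·9.500·sin(180°/12) = 59.01 mm); the cube at (3, 6.5) (footprint 21.5×16) is included at this height (perimeter 75.00 mm); Merging all regions: the regions partially overlap (shared area 225.17 mm²), so the edge portions inside another operand are dropped and the merged outline is re-measured after clipping — boundary = 78.25 mm. So its perimeter = 78.25 mm. Layer 9 is larger (95.00 vs 78.25 mm).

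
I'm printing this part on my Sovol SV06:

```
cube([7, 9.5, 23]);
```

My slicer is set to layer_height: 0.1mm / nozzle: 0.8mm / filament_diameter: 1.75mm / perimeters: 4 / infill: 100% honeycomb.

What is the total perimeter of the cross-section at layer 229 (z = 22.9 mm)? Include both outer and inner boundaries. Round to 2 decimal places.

33.00 mm

At z = 22.9 mm: the cube (footprint 7×9.5) is included at this height (perimeter 33.00 mm). Overall, the cross-section is a single solid region. Total boundary length (outer) = 33.00 mm.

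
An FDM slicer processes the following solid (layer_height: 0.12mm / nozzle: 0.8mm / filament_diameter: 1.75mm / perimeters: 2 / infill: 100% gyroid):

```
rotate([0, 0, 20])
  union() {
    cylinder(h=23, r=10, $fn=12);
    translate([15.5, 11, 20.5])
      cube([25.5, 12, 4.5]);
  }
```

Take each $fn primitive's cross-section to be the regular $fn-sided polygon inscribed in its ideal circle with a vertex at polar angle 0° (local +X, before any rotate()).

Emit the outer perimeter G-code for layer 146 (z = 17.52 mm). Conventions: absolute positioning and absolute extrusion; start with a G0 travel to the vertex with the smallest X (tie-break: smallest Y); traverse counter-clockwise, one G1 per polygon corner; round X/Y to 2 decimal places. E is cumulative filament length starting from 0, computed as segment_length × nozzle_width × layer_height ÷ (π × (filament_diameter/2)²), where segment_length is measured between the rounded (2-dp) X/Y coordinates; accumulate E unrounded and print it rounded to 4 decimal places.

At z = 17.52 mm: the r=10 cylinder gives a regular 12-gon of circumradius 10 (constant along its height); the cube at (15.5, 11) is not intersected at this z (z outside [20.5, 25]); Taking the union: only the r=10 cylinder is present, so the union is just that shape — 1 connected region; (whole slice rotated 20° about Z — lengths, areas and connectivity unchanged). The outline is a single polygon with 12 vertices. Extrusion per mm of travel: 0.8 × 0.12 / (π × 0.875²) = 0.039912. Accumulating E over each segment gives final E = 2.4797.

G0 X-9.85 Y1.74 Z17.52
G1 X-9.40 Y-3.42 E0.2067
G1 X-6.43 Y-7.66 E0.4133
G1 X-1.74 Y-9.85 E0.6199
G1 X3.42 Y-9.40 E0.8267
G1 X7.66 Y-6.43 E1.0333
G1 X9.85 Y-1.74 E1.2399
G1 X9.40 Y3.42 E1.4466
G1 X6.43 Y7.66 E1.6532
G1 X1.74 Y9.85 E1.8598
G1 X-3.42 Y9.40 E2.0665
G1 X-7.66 Y6.43 E2.2731
G1 X-9.85 Y1.74 E2.4797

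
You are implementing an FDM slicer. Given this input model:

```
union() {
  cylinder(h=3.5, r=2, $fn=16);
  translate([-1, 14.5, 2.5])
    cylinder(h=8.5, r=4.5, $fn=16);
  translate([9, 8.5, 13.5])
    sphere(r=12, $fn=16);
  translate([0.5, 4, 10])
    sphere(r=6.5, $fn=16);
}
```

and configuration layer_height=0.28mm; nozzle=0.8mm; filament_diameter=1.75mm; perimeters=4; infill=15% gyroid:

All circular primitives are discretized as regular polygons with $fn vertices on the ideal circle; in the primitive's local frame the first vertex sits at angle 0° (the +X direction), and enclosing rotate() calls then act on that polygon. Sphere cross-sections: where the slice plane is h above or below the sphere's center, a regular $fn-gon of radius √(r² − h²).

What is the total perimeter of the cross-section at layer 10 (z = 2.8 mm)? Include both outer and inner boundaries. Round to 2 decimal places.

74.49 mm

At z = 2.8 mm: the r=2 cylinder gives a regular 16-gon of circumradius 2 (constant along its height) (perimeter = 2·16·2.000·sin(180°/16) = 12.49 mm); the cylinder at (-1, 14.5): section is a regular 16-gon, circumradius r=4.5 (perimeter = 2·16·4.500·sin(180°/16) = 28.09 mm); the r=12 sphere at (9, 8.5) contributes a regular 16-gon of circumradius √(12²−10.7²) = 5.432 (perimeter = 2·16·5.432·sin(180°/16) = 33.91 mm); the sphere at (0.5, 4) does not reach this height (|z−center|=7.200 > r=6.5); Merging all regions: the 3 present regions are separate (no shared area or edge), so areas and boundary lengths simply add and each stays a separate island — boundary = 74.49 mm. Overall, the cross-section has 3 separate islands. Total boundary length (outer) = 74.49 mm.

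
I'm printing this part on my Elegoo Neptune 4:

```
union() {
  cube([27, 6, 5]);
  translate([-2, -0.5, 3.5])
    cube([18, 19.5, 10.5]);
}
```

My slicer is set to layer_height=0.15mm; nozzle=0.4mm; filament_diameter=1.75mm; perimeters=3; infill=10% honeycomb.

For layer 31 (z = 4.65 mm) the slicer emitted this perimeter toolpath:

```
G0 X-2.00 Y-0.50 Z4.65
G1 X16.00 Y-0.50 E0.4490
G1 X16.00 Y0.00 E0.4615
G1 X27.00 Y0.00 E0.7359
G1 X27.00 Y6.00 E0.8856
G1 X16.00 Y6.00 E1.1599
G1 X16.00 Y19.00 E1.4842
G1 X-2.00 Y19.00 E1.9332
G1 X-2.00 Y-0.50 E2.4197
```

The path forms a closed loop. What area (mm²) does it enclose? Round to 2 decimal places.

Apply the shoelace formula to the sequence of (X, Y) vertices; enclosed area = 417.00 mm².

417.00 mm²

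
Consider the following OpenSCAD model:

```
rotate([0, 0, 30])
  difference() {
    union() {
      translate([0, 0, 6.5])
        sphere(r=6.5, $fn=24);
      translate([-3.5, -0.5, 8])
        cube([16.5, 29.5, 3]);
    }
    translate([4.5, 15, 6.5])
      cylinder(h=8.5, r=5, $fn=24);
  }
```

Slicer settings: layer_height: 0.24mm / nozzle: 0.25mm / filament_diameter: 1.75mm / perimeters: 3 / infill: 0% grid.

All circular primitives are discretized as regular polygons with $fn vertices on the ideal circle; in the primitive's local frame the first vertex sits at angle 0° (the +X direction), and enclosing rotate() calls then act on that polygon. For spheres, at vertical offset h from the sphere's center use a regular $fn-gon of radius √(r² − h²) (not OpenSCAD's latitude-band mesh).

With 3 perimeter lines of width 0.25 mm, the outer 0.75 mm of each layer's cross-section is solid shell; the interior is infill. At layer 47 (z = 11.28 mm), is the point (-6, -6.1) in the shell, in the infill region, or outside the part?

outside

At z = 11.28 mm: the r=6.5 sphere contributes a regular 24-gon of circumradius √(6.5²−4.78²) = 4.405; the cube at (-3.5, -0.5) does not reach this height (z outside [8, 11]); Merging all regions: only the r=6.5 sphere is present, so the union is just that shape — 1 connected region; the r=5 cylinder at (4.5, 15) contributes a regular 24-gon of circumradius 5; After the difference (first − rest): starting from the result so far, the r=5 cylinder at (4.5, 15) misses the remaining region (no effect) — 1 connected region; (rotated 30° about Z; rotation is an isometry so areas/perimeters/island counts are preserved). Overall, the cross-section is a single solid region. Undo the 30° rotation: the query point maps to (-8.246, -2.283) in the un-rotated model frame. The nearest boundary edge runs (-3.81, -2.20)→(-4.25, -1.14); distance from the point to it = 4.15 mm. The point is not inside any of the regions above, so it lies outside the cross-section (4.15 mm from the nearest boundary).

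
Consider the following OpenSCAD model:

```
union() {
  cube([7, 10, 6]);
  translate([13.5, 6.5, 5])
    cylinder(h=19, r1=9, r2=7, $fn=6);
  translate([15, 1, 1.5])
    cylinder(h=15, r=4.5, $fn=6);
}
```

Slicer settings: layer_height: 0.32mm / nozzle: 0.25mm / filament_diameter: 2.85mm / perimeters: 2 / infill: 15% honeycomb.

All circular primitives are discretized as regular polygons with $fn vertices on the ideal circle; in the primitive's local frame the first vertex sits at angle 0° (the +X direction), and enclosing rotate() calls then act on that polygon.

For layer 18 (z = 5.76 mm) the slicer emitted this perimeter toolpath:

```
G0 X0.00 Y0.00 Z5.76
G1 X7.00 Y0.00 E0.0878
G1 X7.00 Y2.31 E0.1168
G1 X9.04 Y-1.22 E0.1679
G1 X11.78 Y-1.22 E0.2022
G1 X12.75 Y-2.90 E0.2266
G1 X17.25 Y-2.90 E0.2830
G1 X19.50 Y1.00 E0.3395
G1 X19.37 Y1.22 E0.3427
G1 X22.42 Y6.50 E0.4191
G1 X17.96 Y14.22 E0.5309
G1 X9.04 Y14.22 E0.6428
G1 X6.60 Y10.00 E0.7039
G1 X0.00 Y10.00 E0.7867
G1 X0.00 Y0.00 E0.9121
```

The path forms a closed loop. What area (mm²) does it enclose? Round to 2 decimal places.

Apply the shoelace formula to the sequence of (X, Y) vertices; enclosed area = 276.38 mm².

276.38 mm²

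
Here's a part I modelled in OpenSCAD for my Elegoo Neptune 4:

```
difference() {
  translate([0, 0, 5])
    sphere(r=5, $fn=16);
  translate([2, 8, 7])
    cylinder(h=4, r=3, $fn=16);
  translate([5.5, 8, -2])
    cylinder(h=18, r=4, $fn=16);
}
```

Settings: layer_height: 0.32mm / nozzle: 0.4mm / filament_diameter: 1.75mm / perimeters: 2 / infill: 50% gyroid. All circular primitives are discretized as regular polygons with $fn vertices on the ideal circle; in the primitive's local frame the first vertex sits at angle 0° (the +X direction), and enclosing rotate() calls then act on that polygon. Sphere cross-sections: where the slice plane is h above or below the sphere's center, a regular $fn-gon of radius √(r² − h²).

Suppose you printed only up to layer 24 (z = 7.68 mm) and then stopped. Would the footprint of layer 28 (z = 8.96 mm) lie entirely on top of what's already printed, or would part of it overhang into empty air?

Compare the two slices. At z = 7.68: the r=5 sphere contributes a regular 16-gon of circumradius √(5²−2.68²) = 4.221 (area = (16/2)·4.221²·sin(360°/16) = 54.55 mm²); the r=3 cylinder at (2, 8) contributes a regular 16-gon of circumradius 3 (area = (16/2)·3.000²·sin(360°/16) = 27.55 mm²); the r=4 cylinder at (5.5, 8) gives a regular 16-gon of circumradius 4 (constant along its height) (area = (16/2)·4.000²·sin(360°/16) = 48.98 mm²); After the difference (first − rest): starting from the r=5 sphere (54.55 mm²), the r=3 cylinder at (2, 8) misses the remaining region (no effect); the r=4 cylinder at (5.5, 8) misses the remaining region (no effect) — area = 54.55 mm². At z = 8.96: the sphere: section is a regular 16-gon, circumradius = √(r²−h²) = √(5²−3.96²) = 3.053 (area = (16/2)·3.053²·sin(360°/16) = 28.53 mm²); the cylinder at (2, 8): section is a regular 16-gon, circumradius r=3 (area = (16/2)·3.000²·sin(360°/16) = 27.55 mm²); the r=4 cylinder at (5.5, 8) gives a regular 16-gon of circumradius 4 (constant along its height) (area = (16/2)·4.000²·sin(360°/16) = 48.98 mm²); Subtracting the remaining from the first: starting from the r=5 sphere (28.53 mm²), the r=3 cylinder at (2, 8) misses the remaining region (no effect); the r=4 cylinder at (5.5, 8) misses the remaining region (no effect) — area = 28.53 mm². Checking containment: the cross-section at z = 8.96 is a subset of the cross-section at z = 7.68.

entirely on top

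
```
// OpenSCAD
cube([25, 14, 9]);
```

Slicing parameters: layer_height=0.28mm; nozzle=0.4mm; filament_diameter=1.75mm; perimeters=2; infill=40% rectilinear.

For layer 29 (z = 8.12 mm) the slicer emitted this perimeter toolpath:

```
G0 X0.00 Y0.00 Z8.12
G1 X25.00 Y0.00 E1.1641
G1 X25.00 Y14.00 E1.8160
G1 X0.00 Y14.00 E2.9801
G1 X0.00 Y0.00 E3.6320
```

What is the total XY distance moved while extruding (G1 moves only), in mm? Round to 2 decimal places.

Sum the Euclidean lengths of each G1 segment: total = 78.00 mm.

78.00 mm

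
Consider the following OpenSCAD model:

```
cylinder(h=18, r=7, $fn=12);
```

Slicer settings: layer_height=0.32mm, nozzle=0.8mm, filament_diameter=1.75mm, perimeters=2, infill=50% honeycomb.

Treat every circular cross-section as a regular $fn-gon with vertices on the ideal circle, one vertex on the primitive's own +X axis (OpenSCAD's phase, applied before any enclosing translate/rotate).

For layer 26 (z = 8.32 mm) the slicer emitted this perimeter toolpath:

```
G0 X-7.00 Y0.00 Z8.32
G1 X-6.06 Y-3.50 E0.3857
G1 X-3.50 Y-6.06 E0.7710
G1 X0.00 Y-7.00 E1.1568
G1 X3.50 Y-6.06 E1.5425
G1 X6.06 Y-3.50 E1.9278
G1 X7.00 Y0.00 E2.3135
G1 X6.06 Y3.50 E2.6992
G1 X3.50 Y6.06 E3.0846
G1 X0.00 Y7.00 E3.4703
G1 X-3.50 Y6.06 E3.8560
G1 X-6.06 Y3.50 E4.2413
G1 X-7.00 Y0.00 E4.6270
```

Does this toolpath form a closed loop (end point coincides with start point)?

yes

Start point (G0): (-7.00, 0.00). End point (last G1): the path returns to the start — closed.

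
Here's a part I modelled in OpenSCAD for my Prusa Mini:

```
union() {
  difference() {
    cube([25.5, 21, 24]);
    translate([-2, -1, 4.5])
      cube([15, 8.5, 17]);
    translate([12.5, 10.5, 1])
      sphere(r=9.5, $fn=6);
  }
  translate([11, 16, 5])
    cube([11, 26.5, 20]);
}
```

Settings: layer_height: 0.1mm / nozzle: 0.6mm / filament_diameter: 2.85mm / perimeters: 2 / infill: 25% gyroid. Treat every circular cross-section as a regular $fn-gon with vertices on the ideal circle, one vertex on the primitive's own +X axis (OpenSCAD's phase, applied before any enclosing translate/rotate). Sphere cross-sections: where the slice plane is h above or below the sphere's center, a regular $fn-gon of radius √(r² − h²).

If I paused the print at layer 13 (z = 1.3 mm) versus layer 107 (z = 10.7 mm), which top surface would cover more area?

layer 107 (z = 10.7 mm)

Layer 13 (z = 1.3): the cube is present — its section is the full 25.5×21 rectangle (area 535.50 mm²); the cube at (-2, -1) does not reach this height (z outside [4.5, 21.5]); the sphere at (12.5, 10.5): section is a regular 6-gon, circumradius = √(r²−h²) = √(9.5²−0.3²) = 9.495 (area = (6/2)·9.495²·sin(360°/6) = 234.24 mm²); After the difference (first − rest): starting from the 25.5×21 cube (535.50 mm²), the r=9.5 sphere at (12.5, 10.5) lies wholly inside it (removes its full 234.24 mm² and its 56.97 mm outline becomes a hole wall) — area = 301.26 mm²; the cube at (11, 16) is absent (z outside [5, 25]); Combining (union): only the result so far is present, so the union is just that shape — area = 301.26 mm². So its area = 301.26 mm². Layer 107 (z = 10.7): the cube (footprint 25.5×21) is included at this height (area 535.50 mm²); the cube at (-2, -1) is present — its section is the full 15×8.5 rectangle (area 127.50 mm²); the sphere at (12.5, 10.5) does not reach this height (|z−center|=9.700 > r=9.5); Taking the first minus the rest: starting from the 25.5×21 cube (535.50 mm²), the 15×8.5 cube at (-2, -1) partially overlaps it — only the 97.50 mm² overlap (of its 127.50 mm²) is removed, clipping the outline — area = 438.00 mm²; the cube at (11, 16) is present — its section is the full 11×26.5 rectangle (area 291.50 mm²); Taking the union: the regions partially overlap — summed areas 729.50 mm² minus the doubly-counted overlap 55.00 mm² gives 674.50 mm² — area = 674.50 mm². So its area = 674.50 mm². Layer 107 is larger (674.50 vs 301.26 mm²).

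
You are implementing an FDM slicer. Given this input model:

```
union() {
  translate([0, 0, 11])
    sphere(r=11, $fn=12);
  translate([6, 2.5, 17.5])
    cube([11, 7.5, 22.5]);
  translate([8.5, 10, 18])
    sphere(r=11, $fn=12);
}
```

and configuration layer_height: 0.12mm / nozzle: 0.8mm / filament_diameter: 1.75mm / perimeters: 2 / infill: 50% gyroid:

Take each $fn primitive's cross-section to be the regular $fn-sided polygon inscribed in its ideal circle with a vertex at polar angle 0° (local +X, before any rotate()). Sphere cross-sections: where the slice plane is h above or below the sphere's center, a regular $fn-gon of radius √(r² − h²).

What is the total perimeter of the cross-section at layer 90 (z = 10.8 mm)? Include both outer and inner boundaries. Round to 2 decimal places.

At z = 10.8 mm: the r=11 sphere contributes a regular 12-gon of circumradius √(11²−0.2²) = 10.998 (perimeter = 2·12·10.998·sin(180°/12) = 68.32 mm); the cube at (6, 2.5) is absent (z outside [17.5, 40]); the sphere at (8.5, 10): section is a regular 12-gon, circumradius = √(r²−h²) = √(11²−7.2²) = 8.316 (perimeter = 2·12·8.316·sin(180°/12) = 51.66 mm); Merging all regions: the regions partially overlap (shared area 52.95 mm²), so the edge portions inside another operand are dropped and the merged outline is re-measured after clipping — boundary = 89.80 mm. Overall, the cross-section is a single solid region. Total boundary length (outer) = 89.80 mm.

89.80 mm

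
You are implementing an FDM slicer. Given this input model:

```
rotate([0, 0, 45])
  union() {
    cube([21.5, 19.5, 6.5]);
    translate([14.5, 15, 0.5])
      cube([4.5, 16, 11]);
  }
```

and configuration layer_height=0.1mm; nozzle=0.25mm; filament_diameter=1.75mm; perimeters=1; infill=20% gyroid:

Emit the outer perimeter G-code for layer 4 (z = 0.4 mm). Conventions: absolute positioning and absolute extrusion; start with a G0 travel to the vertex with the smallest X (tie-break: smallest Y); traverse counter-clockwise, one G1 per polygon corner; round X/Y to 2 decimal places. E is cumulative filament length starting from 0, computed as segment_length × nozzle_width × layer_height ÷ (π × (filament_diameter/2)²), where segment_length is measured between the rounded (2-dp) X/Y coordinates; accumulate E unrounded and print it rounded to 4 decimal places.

At z = 0.4 mm: the cube (footprint 21.5×19.5) is included at this height; the cube at (14.5, 15) is absent (z outside [0.5, 11.5]); Merging all regions: only the 21.5×19.5 cube is present, so the union is just that shape — 1 connected region; (rotated 45° about Z; rotation is an isometry so areas/perimeters/island counts are preserved). The outline is a single polygon with 4 vertices. Extrusion per mm of travel: 0.25 × 0.1 / (π × 0.875²) = 0.010394. Accumulating E over each segment gives final E = 0.8523.

G0 X-13.79 Y13.79 Z0.40
G1 X0.00 Y0.00 E0.2027
G1 X15.20 Y15.20 E0.4261
G1 X1.41 Y28.99 E0.6288
G1 X-13.79 Y13.79 E0.8523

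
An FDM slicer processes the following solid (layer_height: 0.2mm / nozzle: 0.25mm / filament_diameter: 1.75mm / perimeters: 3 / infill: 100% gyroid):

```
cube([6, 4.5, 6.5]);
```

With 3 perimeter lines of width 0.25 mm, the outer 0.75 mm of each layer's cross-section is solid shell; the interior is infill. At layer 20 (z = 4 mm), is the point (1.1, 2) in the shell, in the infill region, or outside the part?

infill

At z = 4 mm: the cube (footprint 6×4.5) is included at this height. Overall, the cross-section is a single solid region. The nearest boundary edge runs (0.00, 4.50)→(0.00, 0.00); distance from the point to it = 1.10 mm. The point is inside the cross-section and 1.10 mm from the nearest boundary — more than the 0.75 mm shell width (3 × 0.25), so it's in the infill interior.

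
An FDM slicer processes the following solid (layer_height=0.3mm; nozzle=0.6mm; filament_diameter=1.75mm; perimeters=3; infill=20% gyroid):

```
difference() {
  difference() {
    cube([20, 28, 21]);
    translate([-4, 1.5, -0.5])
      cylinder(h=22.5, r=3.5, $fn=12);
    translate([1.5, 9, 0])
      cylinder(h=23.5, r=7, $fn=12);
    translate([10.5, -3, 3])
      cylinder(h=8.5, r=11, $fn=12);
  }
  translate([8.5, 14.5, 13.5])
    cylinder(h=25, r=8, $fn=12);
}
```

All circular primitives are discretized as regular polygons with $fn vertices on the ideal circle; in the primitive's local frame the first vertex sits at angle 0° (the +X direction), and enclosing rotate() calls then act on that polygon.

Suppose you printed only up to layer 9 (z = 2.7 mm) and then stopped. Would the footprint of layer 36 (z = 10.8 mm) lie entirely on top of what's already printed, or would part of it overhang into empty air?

Compare the two slices. At z = 2.7: the cube is present — its section is the full 20×28 rectangle (area 560.00 mm²); the r=3.5 cylinder at (-4, 1.5) gives a regular 12-gon of circumradius 3.5 (constant along its height) (area = (12/2)·3.500²·sin(360°/12) = 36.75 mm²); the cylinder at (1.5, 9): section is a regular 12-gon, circumradius r=7 (area = (12/2)·7.000²·sin(360°/12) = 147.00 mm²); the cylinder at (10.5, -3) does not reach this height (z outside [3, 11.5]); Subtracting the remaining from the first: starting from the 20×28 cube (560.00 mm²), the r=3.5 cylinder at (-4, 1.5) misses the remaining region (no effect); the r=7 cylinder at (1.5, 9) partially overlaps it — only the 93.90 mm² overlap (of its 147.00 mm²) is removed, clipping the outline — area = 466.10 mm²; the cylinder at (8.5, 14.5) is absent (z outside [13.5, 38.5]); Subtracting the remaining from the first: none of the subtracted shapes is present at this height, so that combined region is unchanged — area = 466.10 mm². At z = 10.8: the 20×28 cube contributes its full rectangle (area 560.00 mm²); the r=3.5 cylinder at (-4, 1.5) gives a regular 12-gon of circumradius 3.5 (constant along its height) (area = (12/2)·3.500²·sin(360°/12) = 36.75 mm²); the r=7 cylinder at (1.5, 9) contributes a regular 12-gon of circumradius 7 (area = (12/2)·7.000²·sin(360°/12) = 147.00 mm²); the cylinder at (10.5, -3): section is a regular 12-gon, circumradius r=11 (area = (12/2)·11.000²·sin(360°/12) = 363.00 mm²); Taking the first minus the rest: starting from the 20×28 cube (560.00 mm²), the r=3.5 cylinder at (-4, 1.5) misses the remaining region (no effect); the r=7 cylinder at (1.5, 9) partially overlaps it — only the 93.90 mm² overlap (of its 147.00 mm²) is removed, clipping the outline; the r=11 cylinder at (10.5, -3) partially overlaps it — only the 101.34 mm² overlap (of its 363.00 mm²) is removed, clipping the outline — area = 364.77 mm²; the cylinder at (8.5, 14.5) is absent (z outside [13.5, 38.5]); Taking the first minus the rest: none of the subtracted shapes is present at this height, so the result so far is unchanged — area = 364.77 mm². Checking containment: the cross-section at z = 10.8 is a subset of the cross-section at z = 2.7.

entirely on top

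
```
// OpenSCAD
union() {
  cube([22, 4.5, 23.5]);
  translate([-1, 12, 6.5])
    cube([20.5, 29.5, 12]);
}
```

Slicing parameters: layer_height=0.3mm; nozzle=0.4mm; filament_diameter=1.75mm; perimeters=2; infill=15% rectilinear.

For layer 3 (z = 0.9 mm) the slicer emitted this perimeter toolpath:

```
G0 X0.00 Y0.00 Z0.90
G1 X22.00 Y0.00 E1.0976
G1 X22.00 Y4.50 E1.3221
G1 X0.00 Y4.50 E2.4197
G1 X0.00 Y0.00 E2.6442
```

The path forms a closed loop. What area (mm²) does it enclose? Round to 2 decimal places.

99.00 mm²

Apply the shoelace formula to the sequence of (X, Y) vertices; enclosed area = 99.00 mm².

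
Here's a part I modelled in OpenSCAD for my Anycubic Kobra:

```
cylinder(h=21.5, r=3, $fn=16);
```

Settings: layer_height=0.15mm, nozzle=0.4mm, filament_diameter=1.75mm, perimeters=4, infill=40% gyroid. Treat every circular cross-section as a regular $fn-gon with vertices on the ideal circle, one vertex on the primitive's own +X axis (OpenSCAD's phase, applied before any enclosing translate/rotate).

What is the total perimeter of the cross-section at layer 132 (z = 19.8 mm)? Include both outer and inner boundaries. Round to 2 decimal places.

18.73 mm

At z = 19.8 mm: the r=3 cylinder gives a regular 16-gon of circumradius 3 (constant along its height) (perimeter = 2·16·3.000·sin(180°/16) = 18.73 mm). Overall, the cross-section is a single solid region. Total boundary length (outer) = 18.73 mm.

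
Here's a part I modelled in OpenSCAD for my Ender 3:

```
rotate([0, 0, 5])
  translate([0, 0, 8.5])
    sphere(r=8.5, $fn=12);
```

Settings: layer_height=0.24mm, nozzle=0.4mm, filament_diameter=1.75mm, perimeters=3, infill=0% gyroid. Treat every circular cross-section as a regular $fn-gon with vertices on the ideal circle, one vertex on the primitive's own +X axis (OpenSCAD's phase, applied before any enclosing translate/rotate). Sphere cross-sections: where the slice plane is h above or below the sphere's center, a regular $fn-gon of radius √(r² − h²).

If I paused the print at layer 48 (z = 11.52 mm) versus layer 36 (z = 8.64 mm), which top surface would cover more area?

Layer 48 (z = 11.52): the r=8.5 sphere contributes a regular 12-gon of circumradius √(8.5²−3.02²) = 7.945 (area = (12/2)·7.945²·sin(360°/12) = 189.39 mm²); (whole slice rotated 5° about Z — lengths, areas and connectivity unchanged). So its area = 189.39 mm². Layer 36 (z = 8.64): the sphere: section is a regular 12-gon, circumradius = √(r²−h²) = √(8.5²−0.14²) = 8.499 (area = (12/2)·8.499²·sin(360°/12) = 216.69 mm²); (whole slice rotated 5° about Z — lengths, areas and connectivity unchanged). So its area = 216.69 mm². Layer 36 is larger (216.69 vs 189.39 mm²).

layer 36 (z = 8.64 mm)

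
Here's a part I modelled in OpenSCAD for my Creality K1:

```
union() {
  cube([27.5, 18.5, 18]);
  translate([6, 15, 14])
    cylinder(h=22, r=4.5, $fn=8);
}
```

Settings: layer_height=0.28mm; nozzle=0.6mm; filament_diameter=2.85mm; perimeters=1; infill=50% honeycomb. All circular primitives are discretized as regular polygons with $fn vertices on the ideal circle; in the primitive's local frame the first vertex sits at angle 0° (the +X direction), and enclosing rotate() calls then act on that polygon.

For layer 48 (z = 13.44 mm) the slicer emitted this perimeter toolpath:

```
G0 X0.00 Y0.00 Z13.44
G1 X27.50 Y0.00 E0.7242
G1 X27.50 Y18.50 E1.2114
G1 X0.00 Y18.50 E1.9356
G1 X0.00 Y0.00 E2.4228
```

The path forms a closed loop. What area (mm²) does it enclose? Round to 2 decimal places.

Apply the shoelace formula to the sequence of (X, Y) vertices; enclosed area = 508.75 mm².

508.75 mm²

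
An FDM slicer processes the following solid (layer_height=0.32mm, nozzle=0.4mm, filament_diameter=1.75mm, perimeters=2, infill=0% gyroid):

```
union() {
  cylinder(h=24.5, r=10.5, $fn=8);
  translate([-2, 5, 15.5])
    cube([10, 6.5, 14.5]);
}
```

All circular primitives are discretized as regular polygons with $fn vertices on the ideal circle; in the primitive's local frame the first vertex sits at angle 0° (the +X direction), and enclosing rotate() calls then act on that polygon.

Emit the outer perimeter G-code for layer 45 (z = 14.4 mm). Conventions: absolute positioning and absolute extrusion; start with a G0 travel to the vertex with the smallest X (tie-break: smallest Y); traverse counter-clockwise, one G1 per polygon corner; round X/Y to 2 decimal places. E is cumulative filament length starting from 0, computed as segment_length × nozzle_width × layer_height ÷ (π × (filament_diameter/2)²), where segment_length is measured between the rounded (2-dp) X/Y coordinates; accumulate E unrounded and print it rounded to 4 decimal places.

G0 X-10.50 Y0.00 Z14.40
G1 X-7.42 Y-7.42 E0.4275
G1 X0.00 Y-10.50 E0.8551
G1 X7.42 Y-7.42 E1.2826
G1 X10.50 Y0.00 E1.7101
G1 X7.42 Y7.42 E2.1377
G1 X0.00 Y10.50 E2.5652
G1 X-7.42 Y7.42 E2.9927
G1 X-10.50 Y0.00 E3.4203

At z = 14.4 mm: the cylinder: section is a regular 8-gon, circumradius r=10.5; the cube at (-2, 5) is not intersected at this z (z outside [15.5, 30]); Taking the union: only the r=10.5 cylinder is present, so the union is just that shape — 1 connected region. The outline is a single polygon with 8 vertices. Extrusion per mm of travel: 0.4 × 0.32 / (π × 0.875²) = 0.053216. Accumulating E over each segment gives final E = 3.4203.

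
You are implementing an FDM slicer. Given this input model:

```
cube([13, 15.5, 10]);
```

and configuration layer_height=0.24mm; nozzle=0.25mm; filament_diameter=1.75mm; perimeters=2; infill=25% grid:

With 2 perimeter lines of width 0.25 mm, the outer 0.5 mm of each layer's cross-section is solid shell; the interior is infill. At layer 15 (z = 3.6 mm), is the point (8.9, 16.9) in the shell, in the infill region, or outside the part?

outside

At z = 3.6 mm: the cube is present — its section is the full 13×15.5 rectangle. Overall, the cross-section is a single solid region. The nearest boundary edge runs (13.00, 15.50)→(0.00, 15.50); distance from the point to it = 1.40 mm. The point is not inside any of the regions above, so it lies outside the cross-section (1.40 mm from the nearest boundary).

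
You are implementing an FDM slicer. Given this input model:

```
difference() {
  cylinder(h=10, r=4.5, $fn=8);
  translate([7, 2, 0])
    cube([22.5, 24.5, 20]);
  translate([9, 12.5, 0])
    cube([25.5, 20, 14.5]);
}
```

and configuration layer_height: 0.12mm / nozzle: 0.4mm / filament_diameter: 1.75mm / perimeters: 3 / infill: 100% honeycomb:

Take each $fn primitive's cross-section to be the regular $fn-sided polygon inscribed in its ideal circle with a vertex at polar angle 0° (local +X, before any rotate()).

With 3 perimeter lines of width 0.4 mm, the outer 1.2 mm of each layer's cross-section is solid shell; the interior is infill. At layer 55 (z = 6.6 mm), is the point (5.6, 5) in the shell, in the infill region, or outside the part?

outside

At z = 6.6 mm: the cylinder: section is a regular 8-gon, circumradius r=4.5; the cube at (7, 2) (footprint 22.5×24.5) is included at this height; the 25.5×20 cube at (9, 12.5) contributes its full rectangle; After the difference (first − rest): starting from the r=4.5 cylinder, the 22.5×24.5 cube at (7, 2) misses the remaining region (no effect); the 25.5×20 cube at (9, 12.5) misses the remaining region (no effect) — 1 connected region. Overall, the cross-section is a single solid region. The nearest boundary edge runs (0.00, 4.50)→(3.18, 3.18); distance from the point to it = 3.03 mm. The point is not inside any of the regions above, so it lies outside the cross-section (3.03 mm from the nearest boundary).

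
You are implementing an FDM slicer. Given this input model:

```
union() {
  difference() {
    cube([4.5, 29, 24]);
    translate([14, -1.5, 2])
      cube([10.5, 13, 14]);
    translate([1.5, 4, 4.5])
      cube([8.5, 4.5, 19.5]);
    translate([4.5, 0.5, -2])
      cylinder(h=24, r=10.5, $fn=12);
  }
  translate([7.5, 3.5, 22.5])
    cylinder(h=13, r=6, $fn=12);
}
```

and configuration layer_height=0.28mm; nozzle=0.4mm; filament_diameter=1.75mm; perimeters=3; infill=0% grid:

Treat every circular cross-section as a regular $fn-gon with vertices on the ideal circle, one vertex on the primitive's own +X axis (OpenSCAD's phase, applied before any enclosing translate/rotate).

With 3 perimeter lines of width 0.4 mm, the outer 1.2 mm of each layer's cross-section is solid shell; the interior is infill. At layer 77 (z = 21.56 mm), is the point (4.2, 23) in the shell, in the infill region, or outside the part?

At z = 21.56 mm: the cube is present — its section is the full 4.5×29 rectangle; the cube at (14, -1.5) is not intersected at this z (z outside [2, 16]); the cube at (1.5, 4) (footprint 8.5×4.5) is included at this height; the cylinder at (4.5, 0.5): section is a regular 12-gon, circumradius r=10.5; After the difference (first − rest): starting from the 4.5×29 cube, the 8.5×4.5 cube at (1.5, 4) partially overlaps it — only the 13.50 mm² overlap (of its 38.25 mm²) is removed, clipping the outline; the r=10.5 cylinder at (4.5, 0.5) partially overlaps it — only the 33.29 mm² overlap (of its 330.75 mm²) is removed, clipping the outline — 1 connected region; the cylinder at (7.5, 3.5) is not intersected at this z (z outside [22.5, 35.5]); Taking the union: only the result so far is present, so the union is just that shape — 1 connected region. Overall, the cross-section is a single solid region. The nearest boundary edge runs (4.50, 29.00)→(4.50, 11.00); distance from the point to it = 0.30 mm. The point is inside the cross-section, 0.30 mm from the nearest boundary — within the 1.2 mm shell band (3 × 0.4).

shell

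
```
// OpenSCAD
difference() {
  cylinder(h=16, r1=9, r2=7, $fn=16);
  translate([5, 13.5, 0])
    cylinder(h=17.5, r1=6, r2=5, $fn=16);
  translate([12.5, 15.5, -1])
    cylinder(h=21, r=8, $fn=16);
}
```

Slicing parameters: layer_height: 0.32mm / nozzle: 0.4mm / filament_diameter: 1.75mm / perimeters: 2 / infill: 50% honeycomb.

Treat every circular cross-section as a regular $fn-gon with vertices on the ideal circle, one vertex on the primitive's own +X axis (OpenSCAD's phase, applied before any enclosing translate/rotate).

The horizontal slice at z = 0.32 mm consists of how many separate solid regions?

At z = 0.32 mm: the cone: at t=0.020 of its height the radius interpolates to r₁+(r₂−r₁)t = 8.960, giving a regular 16-gon of that circumradius; the cone at (5, 13.5) (r1=6→r2=5) has section circumradius 5.982 here — a regular 16-gon; the r=8 cylinder at (12.5, 15.5) gives a regular 16-gon of circumradius 8 (constant along its height); Taking the first minus the rest: starting from the cone, the cone at (5, 13.5) partially overlaps it — only the 0.75 mm² overlap (of its 109.54 mm²) is removed, clipping the outline; the r=8 cylinder at (12.5, 15.5) misses the remaining region (no effect) — 1 connected region. The result has 1 disconnected region.

1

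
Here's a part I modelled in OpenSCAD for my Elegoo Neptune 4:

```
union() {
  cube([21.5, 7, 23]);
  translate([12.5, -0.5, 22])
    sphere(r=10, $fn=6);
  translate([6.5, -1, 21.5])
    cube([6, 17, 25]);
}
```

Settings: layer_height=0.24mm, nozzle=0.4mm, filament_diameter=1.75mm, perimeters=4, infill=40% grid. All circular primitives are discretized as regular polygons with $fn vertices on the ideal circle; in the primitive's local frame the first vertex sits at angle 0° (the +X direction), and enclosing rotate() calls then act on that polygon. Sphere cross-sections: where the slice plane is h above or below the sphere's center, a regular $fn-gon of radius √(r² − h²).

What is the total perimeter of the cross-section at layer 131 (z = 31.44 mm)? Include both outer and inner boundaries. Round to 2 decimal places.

53.90 mm

At z = 31.44 mm: the cube does not reach this height (z outside [0, 23]); the sphere at (12.5, -0.5): section is a regular 6-gon, circumradius = √(r²−h²) = √(10²−9.44²) = 3.299 (perimeter = 2·6·3.299·sin(180°/6) = 19.80 mm); the cube at (6.5, -1) (footprint 6×17) is included at this height (perimeter 46.00 mm); Taking the union: the regions partially overlap (shared area 8.65 mm²), so the edge portions inside another operand are dropped and the merged outline is re-measured after clipping — boundary = 53.90 mm. Overall, the cross-section is a single solid region. Total boundary length (outer) = 53.90 mm.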